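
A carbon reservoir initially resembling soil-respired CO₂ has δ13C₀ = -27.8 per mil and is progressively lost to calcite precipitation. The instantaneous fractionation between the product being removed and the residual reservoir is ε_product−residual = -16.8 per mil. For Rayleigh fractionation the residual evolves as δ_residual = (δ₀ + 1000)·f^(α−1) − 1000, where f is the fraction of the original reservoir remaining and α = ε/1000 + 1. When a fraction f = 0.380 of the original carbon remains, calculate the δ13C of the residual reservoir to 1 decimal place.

-11.9 per mil

Rayleigh residual: δ_res = (δ₀ + 1000)·f^(α−1) − 1000
α = ε/1000 + 1 = 0.98320, so α − 1 = -0.01680
f^(α−1) = 0.380^(-0.01680) = 1.016388
δ_res = (-27.8 + 1000) × 1.016388 − 1000 = 988.133 − 1000 = -11.87 per mil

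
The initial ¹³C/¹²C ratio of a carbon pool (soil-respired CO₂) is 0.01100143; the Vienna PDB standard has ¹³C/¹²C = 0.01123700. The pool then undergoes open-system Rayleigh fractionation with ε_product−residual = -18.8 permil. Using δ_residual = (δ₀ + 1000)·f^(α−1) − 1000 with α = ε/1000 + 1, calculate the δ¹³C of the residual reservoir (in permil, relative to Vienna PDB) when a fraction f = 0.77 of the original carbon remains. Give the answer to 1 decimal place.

δ₀ = (0.01100143/0.01123700 − 1)×1000 = (0.979036 − 1)×1000 = -20.964 permil
α − 1 = ε/1000 = -0.0188
f^(α−1) = 0.77^(-0.0188) = 1.004926
δ_res = (-20.964 + 1000) × 1.004926 − 1000 = 983.859 − 1000 = -16.14 permil

-16.1 permil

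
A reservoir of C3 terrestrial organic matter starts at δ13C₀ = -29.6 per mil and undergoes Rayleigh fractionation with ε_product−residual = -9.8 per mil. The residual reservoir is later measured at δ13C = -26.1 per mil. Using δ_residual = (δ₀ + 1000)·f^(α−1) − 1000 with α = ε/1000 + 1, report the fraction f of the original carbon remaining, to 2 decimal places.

α − 1 = ε/1000 = -0.0098
(δ_res + 1000)/(δ₀ + 1000) = (-26.1 + 1000)/(-29.6 + 1000) = 973.9/970.4 = 1.003607
f = 1.003607^(1/-0.0098) = exp(ln(1.003607)/-0.0098) = exp(0.00360/-0.0098)
f = exp(-0.3674) = 0.6926

0.69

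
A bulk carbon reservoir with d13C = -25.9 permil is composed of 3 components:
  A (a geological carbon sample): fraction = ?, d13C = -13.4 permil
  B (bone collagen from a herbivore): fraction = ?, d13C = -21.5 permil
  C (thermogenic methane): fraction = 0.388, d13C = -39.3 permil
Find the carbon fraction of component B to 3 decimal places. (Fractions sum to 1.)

0.303

Let f_B and f_A be the unknown fractions; fractions sum to 1 so f_B + f_A = 0.612.
Mass balance: Σ fᵢ·δᵢ = δ_bulk ⇒ f_B·(-21.5) + f_A·(-13.4) = -25.9 − (-15.248) = -10.652
Substitute f_A = 0.612 − f_B:
f_B·(-21.5 − -13.4) = -10.652 − 0.612×(-13.4) = -2.451
f_B = -2.451 / -8.1 = 0.3026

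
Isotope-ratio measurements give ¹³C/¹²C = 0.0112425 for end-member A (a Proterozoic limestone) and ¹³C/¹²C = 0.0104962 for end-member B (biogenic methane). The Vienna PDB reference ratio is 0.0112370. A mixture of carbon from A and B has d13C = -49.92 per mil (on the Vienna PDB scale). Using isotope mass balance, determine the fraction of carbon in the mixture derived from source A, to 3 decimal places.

δ_A = (0.0112425/0.0112370 − 1)×1000 = (1.000489 − 1)×1000 = 0.489 per mil
δ_B = (0.0104962/0.0112370 − 1)×1000 = (0.934075 − 1)×1000 = -65.925 per mil
f_A = (δ_mix − δ_B)/(δ_A − δ_B) = (-49.92 − (-65.925))/(0.489 − (-65.925))
f_A = 16.005 / 66.415 = 0.2410

0.241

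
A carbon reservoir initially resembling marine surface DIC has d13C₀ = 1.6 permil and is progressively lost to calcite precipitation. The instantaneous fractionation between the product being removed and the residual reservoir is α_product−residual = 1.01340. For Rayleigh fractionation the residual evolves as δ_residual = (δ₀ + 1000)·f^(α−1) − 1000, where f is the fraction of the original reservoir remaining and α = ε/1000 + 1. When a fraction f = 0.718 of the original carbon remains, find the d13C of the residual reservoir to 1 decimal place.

Rayleigh residual: δ_res = (δ₀ + 1000)·f^(α−1) − 1000
α − 1 = 0.01340
f^(α−1) = 0.718^(0.01340) = 0.995571
δ_res = (1.6 + 1000) × 0.995571 − 1000 = 997.164 − 1000 = -2.84 permil

-2.8 permil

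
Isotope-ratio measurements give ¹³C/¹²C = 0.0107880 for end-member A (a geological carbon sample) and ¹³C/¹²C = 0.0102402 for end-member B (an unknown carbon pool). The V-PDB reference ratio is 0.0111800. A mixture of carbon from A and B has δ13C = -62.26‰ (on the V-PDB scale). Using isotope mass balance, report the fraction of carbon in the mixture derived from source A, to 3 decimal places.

δ_A = (0.0107880/0.0111800 − 1)×1000 = (0.964937 − 1)×1000 = -35.063‰
δ_B = (0.0102402/0.0111800 − 1)×1000 = (0.915939 − 1)×1000 = -84.061‰
f_A = (δ_mix − δ_B)/(δ_A − δ_B) = (-62.26 − (-84.061))/(-35.063 − (-84.061))
f_A = 21.801 / 48.998 = 0.4449

0.445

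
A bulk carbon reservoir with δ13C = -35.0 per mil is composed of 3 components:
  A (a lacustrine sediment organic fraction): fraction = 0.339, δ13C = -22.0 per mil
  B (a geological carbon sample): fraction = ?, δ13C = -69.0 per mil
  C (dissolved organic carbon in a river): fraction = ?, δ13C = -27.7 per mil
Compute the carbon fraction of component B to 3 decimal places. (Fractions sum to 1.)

0.224

Let f_B and f_C be the unknown fractions; fractions sum to 1 so f_B + f_C = 0.661.
Mass balance: Σ fᵢ·δᵢ = δ_bulk ⇒ f_B·(-69.0) + f_C·(-27.7) = -35.0 − (-7.458) = -27.542
Substitute f_C = 0.661 − f_B:
f_B·(-69.0 − -27.7) = -27.542 − 0.661×(-27.7) = -9.232
f_B = -9.232 / -41.3 = 0.2235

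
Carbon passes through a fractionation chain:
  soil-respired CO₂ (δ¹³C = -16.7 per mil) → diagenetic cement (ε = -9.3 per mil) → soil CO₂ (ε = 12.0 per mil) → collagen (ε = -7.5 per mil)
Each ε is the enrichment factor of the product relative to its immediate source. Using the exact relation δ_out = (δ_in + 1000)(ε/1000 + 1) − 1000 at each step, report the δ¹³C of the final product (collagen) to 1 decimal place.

-21.5 per mil

step 1: δ = (-16.70 + 1000)·(-9.3/1000 + 1) − 1000 = -25.84 per mil
step 2: δ = (-25.84 + 1000)·(12.0/1000 + 1) − 1000 = -14.15 per mil
step 3: δ = (-14.15 + 1000)·(-7.5/1000 + 1) − 1000 = -21.55 per mil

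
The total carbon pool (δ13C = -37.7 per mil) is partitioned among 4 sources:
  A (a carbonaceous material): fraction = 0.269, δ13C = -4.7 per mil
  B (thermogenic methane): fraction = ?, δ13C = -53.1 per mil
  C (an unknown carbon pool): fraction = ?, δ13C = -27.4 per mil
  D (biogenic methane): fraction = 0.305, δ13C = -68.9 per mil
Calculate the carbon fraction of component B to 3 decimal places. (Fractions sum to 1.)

Let f_B and f_C be the unknown fractions; fractions sum to 1 so f_B + f_C = 0.426.
Mass balance: Σ fᵢ·δᵢ = δ_bulk ⇒ f_B·(-53.1) + f_C·(-27.4) = -37.7 − (-22.279) = -15.421
Substitute f_C = 0.426 − f_B:
f_B·(-53.1 − -27.4) = -15.421 − 0.426×(-27.4) = -3.749
f_B = -3.749 / -25.7 = 0.1459

0.146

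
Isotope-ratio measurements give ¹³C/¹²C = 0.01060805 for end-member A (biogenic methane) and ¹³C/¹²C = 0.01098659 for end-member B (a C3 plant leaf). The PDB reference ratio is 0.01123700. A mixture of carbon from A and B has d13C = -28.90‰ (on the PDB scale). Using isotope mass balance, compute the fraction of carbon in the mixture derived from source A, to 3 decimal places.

δ_A = (0.01060805/0.01123700 − 1)×1000 = (0.944029 − 1)×1000 = -55.971‰
δ_B = (0.01098659/0.01123700 − 1)×1000 = (0.977716 − 1)×1000 = -22.284‰
f_A = (δ_mix − δ_B)/(δ_A − δ_B) = (-28.90 − (-22.284))/(-55.971 − (-22.284))
f_A = -6.616 / -33.687 = 0.1964

0.196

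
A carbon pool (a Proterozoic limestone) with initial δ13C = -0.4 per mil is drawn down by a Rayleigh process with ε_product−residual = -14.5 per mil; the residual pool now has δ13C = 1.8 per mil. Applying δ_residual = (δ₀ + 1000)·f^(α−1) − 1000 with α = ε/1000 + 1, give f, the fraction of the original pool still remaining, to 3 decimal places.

α − 1 = ε/1000 = -0.0145
(δ_res + 1000)/(δ₀ + 1000) = (1.8 + 1000)/(-0.4 + 1000) = 1001.8/999.6 = 1.002201
f = 1.002201^(1/-0.0145) = exp(ln(1.002201)/-0.0145) = exp(0.00220/-0.0145)
f = exp(-0.1516) = 0.8593

0.859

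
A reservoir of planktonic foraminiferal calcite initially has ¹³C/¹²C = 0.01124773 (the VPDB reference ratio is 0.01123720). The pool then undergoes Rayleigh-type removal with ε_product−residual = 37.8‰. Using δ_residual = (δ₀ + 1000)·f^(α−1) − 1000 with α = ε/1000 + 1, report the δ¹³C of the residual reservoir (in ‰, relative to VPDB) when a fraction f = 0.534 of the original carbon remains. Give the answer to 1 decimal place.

δ₀ = (0.01124773/0.01123720 − 1)×1000 = (1.000937 − 1)×1000 = 0.937‰
α − 1 = ε/1000 = 0.0378
f^(α−1) = 0.534^(0.0378) = 0.976565
δ_res = (0.937 + 1000) × 0.976565 − 1000 = 977.480 − 1000 = -22.52‰

-22.5‰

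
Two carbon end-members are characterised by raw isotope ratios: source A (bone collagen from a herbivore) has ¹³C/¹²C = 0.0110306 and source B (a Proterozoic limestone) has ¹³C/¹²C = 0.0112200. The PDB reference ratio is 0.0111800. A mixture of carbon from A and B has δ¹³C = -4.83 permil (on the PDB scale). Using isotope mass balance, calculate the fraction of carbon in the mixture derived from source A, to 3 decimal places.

δ_A = (0.0110306/0.0111800 − 1)×1000 = (0.986637 − 1)×1000 = -13.363 permil
δ_B = (0.0112200/0.0111800 − 1)×1000 = (1.003578 − 1)×1000 = 3.578 permil
f_A = (δ_mix − δ_B)/(δ_A − δ_B) = (-4.83 − (3.578))/(-13.363 − (3.578))
f_A = -8.408 / -16.941 = 0.4963

0.496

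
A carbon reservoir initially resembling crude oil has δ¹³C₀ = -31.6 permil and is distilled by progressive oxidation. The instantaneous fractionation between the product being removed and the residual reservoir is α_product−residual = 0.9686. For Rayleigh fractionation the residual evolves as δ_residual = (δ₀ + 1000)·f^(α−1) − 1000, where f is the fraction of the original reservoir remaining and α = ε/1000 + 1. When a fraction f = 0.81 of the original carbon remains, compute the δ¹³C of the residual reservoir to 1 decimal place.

-25.2 permil

Rayleigh residual: δ_res = (δ₀ + 1000)·f^(α−1) − 1000
α − 1 = -0.03140
f^(α−1) = 0.81^(-0.03140) = 1.006639
δ_res = (-31.6 + 1000) × 1.006639 − 1000 = 974.829 − 1000 = -25.17 permil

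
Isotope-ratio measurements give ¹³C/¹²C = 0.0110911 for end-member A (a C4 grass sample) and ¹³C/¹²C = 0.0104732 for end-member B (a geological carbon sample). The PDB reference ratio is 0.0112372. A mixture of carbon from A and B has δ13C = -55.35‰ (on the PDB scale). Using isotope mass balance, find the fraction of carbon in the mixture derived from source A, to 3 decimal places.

0.230

δ_A = (0.0110911/0.0112372 − 1)×1000 = (0.986999 − 1)×1000 = -13.001‰
δ_B = (0.0104732/0.0112372 − 1)×1000 = (0.932012 − 1)×1000 = -67.988‰
f_A = (δ_mix − δ_B)/(δ_A − δ_B) = (-55.35 − (-67.988))/(-13.001 − (-67.988))
f_A = 12.638 / 54.987 = 0.2298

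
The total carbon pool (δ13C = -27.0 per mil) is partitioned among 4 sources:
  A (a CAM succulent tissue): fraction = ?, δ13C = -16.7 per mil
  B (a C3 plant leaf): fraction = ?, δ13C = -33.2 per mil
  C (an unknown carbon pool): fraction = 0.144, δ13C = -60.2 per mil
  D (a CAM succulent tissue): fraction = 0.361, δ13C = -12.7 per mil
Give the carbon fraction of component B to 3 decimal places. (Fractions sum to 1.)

0.332

Let f_B and f_A be the unknown fractions; fractions sum to 1 so f_B + f_A = 0.495.
Mass balance: Σ fᵢ·δᵢ = δ_bulk ⇒ f_B·(-33.2) + f_A·(-16.7) = -27.0 − (-13.253) = -13.747
Substitute f_A = 0.495 − f_B:
f_B·(-33.2 − -16.7) = -13.747 − 0.495×(-16.7) = -5.480
f_B = -5.480 / -16.5 = 0.3321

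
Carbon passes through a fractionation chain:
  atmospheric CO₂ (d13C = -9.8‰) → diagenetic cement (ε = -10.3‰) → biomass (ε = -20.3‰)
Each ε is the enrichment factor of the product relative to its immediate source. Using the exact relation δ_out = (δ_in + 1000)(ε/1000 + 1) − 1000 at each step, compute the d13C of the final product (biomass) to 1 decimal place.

step 1: δ = (-9.80 + 1000)·(-10.3/1000 + 1) − 1000 = -20.00‰
step 2: δ = (-20.00 + 1000)·(-20.3/1000 + 1) − 1000 = -39.89‰

-39.9‰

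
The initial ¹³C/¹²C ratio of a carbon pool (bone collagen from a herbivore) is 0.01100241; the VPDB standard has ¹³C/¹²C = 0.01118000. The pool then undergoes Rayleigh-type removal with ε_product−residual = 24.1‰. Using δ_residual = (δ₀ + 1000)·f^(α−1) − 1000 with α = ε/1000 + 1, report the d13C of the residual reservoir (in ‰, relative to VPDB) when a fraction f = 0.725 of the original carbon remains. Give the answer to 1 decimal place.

-23.5‰

δ₀ = (0.01100241/0.01118000 − 1)×1000 = (0.984115 − 1)×1000 = -15.885‰
α − 1 = ε/1000 = 0.0241
f^(α−1) = 0.725^(0.0241) = 0.992280
δ_res = (-15.885 + 1000) × 0.992280 − 1000 = 976.518 − 1000 = -23.48‰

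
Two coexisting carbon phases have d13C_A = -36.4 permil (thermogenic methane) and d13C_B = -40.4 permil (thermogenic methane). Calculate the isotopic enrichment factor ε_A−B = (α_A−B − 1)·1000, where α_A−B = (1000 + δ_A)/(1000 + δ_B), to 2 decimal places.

α_A−B = (1000 + -36.4) / (1000 + -40.4) = 963.6 / 959.6 = 1.004168
ε_A−B = (1.004168 − 1) × 1000 = 4.168 permil
(The approximation ε ≈ δ_A − δ_B would give 4.0 permil.)

4.17 permil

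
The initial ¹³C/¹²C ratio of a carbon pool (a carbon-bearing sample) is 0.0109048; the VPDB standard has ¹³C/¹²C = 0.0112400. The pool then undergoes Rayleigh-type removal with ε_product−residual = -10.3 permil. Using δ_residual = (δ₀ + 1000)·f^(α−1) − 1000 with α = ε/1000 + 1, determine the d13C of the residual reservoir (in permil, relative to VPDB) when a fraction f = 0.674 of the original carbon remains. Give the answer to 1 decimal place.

δ₀ = (0.0109048/0.0112400 − 1)×1000 = (0.970178 − 1)×1000 = -29.822 permil
α − 1 = ε/1000 = -0.0103
f^(α−1) = 0.674^(-0.0103) = 1.004072
δ_res = (-29.822 + 1000) × 1.004072 − 1000 = 974.128 − 1000 = -25.87 permil

-25.9 permil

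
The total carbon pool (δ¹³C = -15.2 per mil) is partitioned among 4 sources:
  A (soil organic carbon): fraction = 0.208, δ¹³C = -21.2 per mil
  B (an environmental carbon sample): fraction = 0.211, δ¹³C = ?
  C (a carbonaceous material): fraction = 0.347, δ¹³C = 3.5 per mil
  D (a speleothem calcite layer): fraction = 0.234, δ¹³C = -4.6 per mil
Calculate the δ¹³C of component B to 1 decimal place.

-51.8 per mil

Isotope mass balance: δ_bulk = Σ fᵢ·δᵢ.
-15.2 = 0.208×(-21.2) + 0.211×δ_B + 0.347×(3.5) + 0.234×(-4.6)
0.211·δ_B = -15.2 − (-4.271) = -10.928
δ_B = -10.928 / 0.211 = -51.79 per mil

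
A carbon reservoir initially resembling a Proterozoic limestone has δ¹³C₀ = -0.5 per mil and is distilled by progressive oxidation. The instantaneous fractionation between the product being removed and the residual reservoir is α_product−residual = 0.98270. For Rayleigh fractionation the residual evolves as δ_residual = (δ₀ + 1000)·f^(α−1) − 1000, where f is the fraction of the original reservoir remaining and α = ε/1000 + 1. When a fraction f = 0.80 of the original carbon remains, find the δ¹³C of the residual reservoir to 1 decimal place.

Rayleigh residual: δ_res = (δ₀ + 1000)·f^(α−1) − 1000
α − 1 = -0.01730
f^(α−1) = 0.80^(-0.01730) = 1.003868
δ_res = (-0.5 + 1000) × 1.003868 − 1000 = 1003.366 − 1000 = 3.37 per mil

3.4 per mil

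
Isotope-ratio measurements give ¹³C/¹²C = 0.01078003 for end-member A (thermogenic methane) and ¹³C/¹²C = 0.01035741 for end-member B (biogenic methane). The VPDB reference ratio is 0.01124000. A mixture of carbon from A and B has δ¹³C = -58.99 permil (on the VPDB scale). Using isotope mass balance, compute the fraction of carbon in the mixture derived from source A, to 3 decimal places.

0.519

δ_A = (0.01078003/0.01124000 − 1)×1000 = (0.959077 − 1)×1000 = -40.923 permil
δ_B = (0.01035741/0.01124000 − 1)×1000 = (0.921478 − 1)×1000 = -78.522 permil
f_A = (δ_mix − δ_B)/(δ_A − δ_B) = (-58.99 − (-78.522))/(-40.923 − (-78.522))
f_A = 19.532 / 37.600 = 0.5195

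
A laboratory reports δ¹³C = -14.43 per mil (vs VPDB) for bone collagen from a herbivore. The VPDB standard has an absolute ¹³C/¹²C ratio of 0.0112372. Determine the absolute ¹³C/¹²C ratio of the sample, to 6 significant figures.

0.0110750

R_sample = R_standard × (δ¹³C/1000 + 1)
R_sample = 0.0112372 × (-14.43/1000 + 1) = 0.0112372 × 0.985570
R_sample = 0.0110750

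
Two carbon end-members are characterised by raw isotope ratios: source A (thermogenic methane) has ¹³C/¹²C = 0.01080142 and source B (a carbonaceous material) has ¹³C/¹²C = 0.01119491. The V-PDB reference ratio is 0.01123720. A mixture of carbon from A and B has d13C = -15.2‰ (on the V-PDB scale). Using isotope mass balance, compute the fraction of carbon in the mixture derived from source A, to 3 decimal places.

0.327

δ_A = (0.01080142/0.01123720 − 1)×1000 = (0.961220 − 1)×1000 = -38.780‰
δ_B = (0.01119491/0.01123720 − 1)×1000 = (0.996237 − 1)×1000 = -3.763‰
f_A = (δ_mix − δ_B)/(δ_A − δ_B) = (-15.2 − (-3.763))/(-38.780 − (-3.763))
f_A = -11.437 / -35.017 = 0.3266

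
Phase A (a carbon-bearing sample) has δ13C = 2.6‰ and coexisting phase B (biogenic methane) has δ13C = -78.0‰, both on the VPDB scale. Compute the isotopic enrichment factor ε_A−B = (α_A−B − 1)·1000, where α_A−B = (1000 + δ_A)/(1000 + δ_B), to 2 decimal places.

α_A−B = (1000 + 2.6) / (1000 + -78.0) = 1002.6 / 922.0 = 1.087419
ε_A−B = (1.087419 − 1) × 1000 = 87.419‰
(The approximation ε ≈ δ_A − δ_B would give 80.6‰.)

87.42‰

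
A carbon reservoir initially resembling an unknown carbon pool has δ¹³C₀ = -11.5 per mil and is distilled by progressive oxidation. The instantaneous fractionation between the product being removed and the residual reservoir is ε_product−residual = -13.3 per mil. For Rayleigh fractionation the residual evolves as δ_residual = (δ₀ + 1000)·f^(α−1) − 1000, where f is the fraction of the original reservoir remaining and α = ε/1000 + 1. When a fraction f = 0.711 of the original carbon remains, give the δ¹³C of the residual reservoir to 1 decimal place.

Rayleigh residual: δ_res = (δ₀ + 1000)·f^(α−1) − 1000
α = ε/1000 + 1 = 0.98670, so α − 1 = -0.01330
f^(α−1) = 0.711^(-0.01330) = 1.004547
δ_res = (-11.5 + 1000) × 1.004547 − 1000 = 992.994 − 1000 = -7.01 per mil

-7.0 per mil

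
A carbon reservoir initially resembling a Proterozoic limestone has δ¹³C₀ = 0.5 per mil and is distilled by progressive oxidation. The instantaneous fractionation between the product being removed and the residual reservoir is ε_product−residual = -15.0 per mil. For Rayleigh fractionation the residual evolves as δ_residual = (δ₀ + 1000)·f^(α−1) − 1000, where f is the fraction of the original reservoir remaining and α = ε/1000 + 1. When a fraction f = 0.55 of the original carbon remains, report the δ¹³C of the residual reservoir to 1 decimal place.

9.5 per mil

Rayleigh residual: δ_res = (δ₀ + 1000)·f^(α−1) − 1000
α = ε/1000 + 1 = 0.98500, so α − 1 = -0.01500
f^(α−1) = 0.55^(-0.01500) = 1.009008
δ_res = (0.5 + 1000) × 1.009008 − 1000 = 1009.512 − 1000 = 9.51 per mil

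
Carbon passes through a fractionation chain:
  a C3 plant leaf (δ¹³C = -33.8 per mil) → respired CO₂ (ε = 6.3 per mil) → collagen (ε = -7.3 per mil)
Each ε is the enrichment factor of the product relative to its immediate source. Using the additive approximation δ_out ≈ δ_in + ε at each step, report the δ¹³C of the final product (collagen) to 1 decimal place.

step 1: δ ≈ -33.8 + (6.3) = -27.5 per mil
step 2: δ ≈ -27.5 + (-7.3) = -34.8 per mil

-34.8 per mil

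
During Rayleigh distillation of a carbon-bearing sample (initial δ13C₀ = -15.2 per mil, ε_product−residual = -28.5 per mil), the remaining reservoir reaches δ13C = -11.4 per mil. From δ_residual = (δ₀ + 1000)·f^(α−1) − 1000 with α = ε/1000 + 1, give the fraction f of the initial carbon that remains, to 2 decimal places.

0.87

α − 1 = ε/1000 = -0.0285
(δ_res + 1000)/(δ₀ + 1000) = (-11.4 + 1000)/(-15.2 + 1000) = 988.6/984.8 = 1.003859
f = 1.003859^(1/-0.0285) = exp(ln(1.003859)/-0.0285) = exp(0.00385/-0.0285)
f = exp(-0.1351) = 0.8736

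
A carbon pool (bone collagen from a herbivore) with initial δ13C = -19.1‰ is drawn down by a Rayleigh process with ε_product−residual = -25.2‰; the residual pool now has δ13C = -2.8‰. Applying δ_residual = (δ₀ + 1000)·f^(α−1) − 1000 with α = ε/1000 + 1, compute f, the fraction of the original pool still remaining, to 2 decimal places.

0.52

α − 1 = ε/1000 = -0.0252
(δ_res + 1000)/(δ₀ + 1000) = (-2.8 + 1000)/(-19.1 + 1000) = 997.2/980.9 = 1.016617
f = 1.016617^(1/-0.0252) = exp(ln(1.016617)/-0.0252) = exp(0.01648/-0.0252)
f = exp(-0.6540) = 0.5200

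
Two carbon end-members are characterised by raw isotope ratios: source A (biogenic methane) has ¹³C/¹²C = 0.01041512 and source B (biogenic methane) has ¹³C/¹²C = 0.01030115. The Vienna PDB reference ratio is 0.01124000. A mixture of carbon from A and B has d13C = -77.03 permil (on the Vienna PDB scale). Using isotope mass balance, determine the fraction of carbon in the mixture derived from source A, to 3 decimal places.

0.641

δ_A = (0.01041512/0.01124000 − 1)×1000 = (0.926612 − 1)×1000 = -73.388 permil
δ_B = (0.01030115/0.01124000 − 1)×1000 = (0.916472 − 1)×1000 = -83.528 permil
f_A = (δ_mix − δ_B)/(δ_A − δ_B) = (-77.03 − (-83.528))/(-73.388 − (-83.528))
f_A = 6.498 / 10.140 = 0.6408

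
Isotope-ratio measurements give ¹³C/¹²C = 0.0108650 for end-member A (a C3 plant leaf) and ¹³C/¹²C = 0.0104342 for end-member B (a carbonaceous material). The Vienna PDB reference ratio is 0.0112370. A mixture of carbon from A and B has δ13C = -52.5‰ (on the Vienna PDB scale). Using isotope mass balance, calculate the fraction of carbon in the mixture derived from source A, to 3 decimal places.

0.494

δ_A = (0.0108650/0.0112370 − 1)×1000 = (0.966895 − 1)×1000 = -33.105‰
δ_B = (0.0104342/0.0112370 − 1)×1000 = (0.928557 − 1)×1000 = -71.443‰
f_A = (δ_mix − δ_B)/(δ_A − δ_B) = (-52.5 − (-71.443))/(-33.105 − (-71.443))
f_A = 18.943 / 38.338 = 0.4941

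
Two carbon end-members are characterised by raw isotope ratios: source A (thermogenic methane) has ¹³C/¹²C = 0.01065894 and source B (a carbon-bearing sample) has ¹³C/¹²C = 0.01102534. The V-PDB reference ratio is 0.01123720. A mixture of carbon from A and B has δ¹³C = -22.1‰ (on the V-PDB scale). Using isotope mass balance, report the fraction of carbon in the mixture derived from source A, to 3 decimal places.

δ_A = (0.01065894/0.01123720 − 1)×1000 = (0.948541 − 1)×1000 = -51.459‰
δ_B = (0.01102534/0.01123720 − 1)×1000 = (0.981147 − 1)×1000 = -18.853‰
f_A = (δ_mix − δ_B)/(δ_A − δ_B) = (-22.1 − (-18.853))/(-51.459 − (-18.853))
f_A = -3.247 / -32.606 = 0.0996

0.100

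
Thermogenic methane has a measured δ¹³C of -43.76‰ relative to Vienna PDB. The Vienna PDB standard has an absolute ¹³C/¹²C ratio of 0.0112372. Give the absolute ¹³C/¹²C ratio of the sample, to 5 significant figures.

R_sample = R_standard × (δ¹³C/1000 + 1)
R_sample = 0.0112372 × (-43.76/1000 + 1) = 0.0112372 × 0.956240
R_sample = 0.0107455

0.010745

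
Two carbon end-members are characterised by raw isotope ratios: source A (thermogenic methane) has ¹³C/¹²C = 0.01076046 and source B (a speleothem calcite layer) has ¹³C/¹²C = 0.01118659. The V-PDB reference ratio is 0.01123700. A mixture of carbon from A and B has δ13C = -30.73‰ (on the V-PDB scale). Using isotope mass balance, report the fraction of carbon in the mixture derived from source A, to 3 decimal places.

0.692

δ_A = (0.01076046/0.01123700 − 1)×1000 = (0.957592 − 1)×1000 = -42.408‰
δ_B = (0.01118659/0.01123700 − 1)×1000 = (0.995514 − 1)×1000 = -4.486‰
f_A = (δ_mix − δ_B)/(δ_A − δ_B) = (-30.73 − (-4.486))/(-42.408 − (-4.486))
f_A = -26.244 / -37.922 = 0.6920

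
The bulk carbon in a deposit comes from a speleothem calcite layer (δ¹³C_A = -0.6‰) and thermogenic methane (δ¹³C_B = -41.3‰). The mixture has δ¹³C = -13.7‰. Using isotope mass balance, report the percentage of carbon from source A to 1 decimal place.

67.8%

δ_mix = f_A·δ_A + (1 − f_A)·δ_B  ⇒  f_A = (δ_mix − δ_B)/(δ_A − δ_B)
f_A = (-13.7 − (-41.3)) / (-0.6 − (-41.3))
f_A = 27.6 / 40.7 = 0.6781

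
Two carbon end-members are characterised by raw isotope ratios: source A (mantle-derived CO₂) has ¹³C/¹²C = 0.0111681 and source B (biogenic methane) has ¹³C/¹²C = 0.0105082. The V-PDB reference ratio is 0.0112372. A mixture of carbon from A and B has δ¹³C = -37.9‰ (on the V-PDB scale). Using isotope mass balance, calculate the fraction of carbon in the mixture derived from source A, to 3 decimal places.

δ_A = (0.0111681/0.0112372 − 1)×1000 = (0.993851 − 1)×1000 = -6.149‰
δ_B = (0.0105082/0.0112372 − 1)×1000 = (0.935126 − 1)×1000 = -64.874‰
f_A = (δ_mix − δ_B)/(δ_A − δ_B) = (-37.9 − (-64.874))/(-6.149 − (-64.874))
f_A = 26.974 / 58.725 = 0.4593

0.459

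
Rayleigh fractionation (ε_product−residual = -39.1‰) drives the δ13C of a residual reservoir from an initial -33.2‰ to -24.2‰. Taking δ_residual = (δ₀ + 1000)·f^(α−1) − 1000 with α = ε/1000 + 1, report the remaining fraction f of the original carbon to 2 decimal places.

α − 1 = ε/1000 = -0.0391
(δ_res + 1000)/(δ₀ + 1000) = (-24.2 + 1000)/(-33.2 + 1000) = 975.8/966.8 = 1.009309
f = 1.009309^(1/-0.0391) = exp(ln(1.009309)/-0.0391) = exp(0.00927/-0.0391)
f = exp(-0.2370) = 0.7890

0.79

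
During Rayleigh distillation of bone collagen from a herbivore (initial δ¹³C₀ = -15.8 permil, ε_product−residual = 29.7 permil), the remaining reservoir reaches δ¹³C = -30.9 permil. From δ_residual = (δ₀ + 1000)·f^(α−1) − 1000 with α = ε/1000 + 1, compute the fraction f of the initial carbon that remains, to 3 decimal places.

0.594

α − 1 = ε/1000 = 0.0297
(δ_res + 1000)/(δ₀ + 1000) = (-30.9 + 1000)/(-15.8 + 1000) = 969.1/984.2 = 0.984658
f = 0.984658^(1/0.0297) = exp(ln(0.984658)/0.0297) = exp(-0.01546/0.0297)
f = exp(-0.5206) = 0.5942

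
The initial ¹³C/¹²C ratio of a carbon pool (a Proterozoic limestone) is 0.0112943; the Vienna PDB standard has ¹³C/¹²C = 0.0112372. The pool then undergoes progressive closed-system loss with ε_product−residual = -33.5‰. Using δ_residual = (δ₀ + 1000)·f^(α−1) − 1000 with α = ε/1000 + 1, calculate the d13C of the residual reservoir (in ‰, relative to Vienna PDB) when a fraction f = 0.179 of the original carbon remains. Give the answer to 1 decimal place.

64.7‰

δ₀ = (0.0112943/0.0112372 − 1)×1000 = (1.005081 − 1)×1000 = 5.081‰
α − 1 = ε/1000 = -0.0335
f^(α−1) = 0.179^(-0.0335) = 1.059325
δ_res = (5.081 + 1000) × 1.059325 − 1000 = 1064.708 − 1000 = 64.71‰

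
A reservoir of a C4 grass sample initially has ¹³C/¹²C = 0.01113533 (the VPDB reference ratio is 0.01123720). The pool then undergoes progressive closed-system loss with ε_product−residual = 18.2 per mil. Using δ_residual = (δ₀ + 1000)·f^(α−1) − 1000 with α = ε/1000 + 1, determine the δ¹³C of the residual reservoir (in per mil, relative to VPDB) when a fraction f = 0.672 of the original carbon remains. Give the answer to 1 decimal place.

-16.2 per mil

δ₀ = (0.01113533/0.01123720 − 1)×1000 = (0.990935 − 1)×1000 = -9.065 per mil
α − 1 = ε/1000 = 0.0182
f^(α−1) = 0.672^(0.0182) = 0.992792
δ_res = (-9.065 + 1000) × 0.992792 − 1000 = 983.792 − 1000 = -16.21 per mil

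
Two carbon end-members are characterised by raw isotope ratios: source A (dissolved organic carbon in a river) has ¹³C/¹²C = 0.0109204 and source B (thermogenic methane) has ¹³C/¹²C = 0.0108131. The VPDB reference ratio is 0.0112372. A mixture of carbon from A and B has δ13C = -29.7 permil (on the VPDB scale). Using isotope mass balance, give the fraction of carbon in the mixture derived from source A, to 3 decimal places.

δ_A = (0.0109204/0.0112372 − 1)×1000 = (0.971808 − 1)×1000 = -28.192 permil
δ_B = (0.0108131/0.0112372 − 1)×1000 = (0.962259 − 1)×1000 = -37.741 permil
f_A = (δ_mix − δ_B)/(δ_A − δ_B) = (-29.7 − (-37.741))/(-28.192 − (-37.741))
f_A = 8.041 / 9.549 = 0.8421

0.842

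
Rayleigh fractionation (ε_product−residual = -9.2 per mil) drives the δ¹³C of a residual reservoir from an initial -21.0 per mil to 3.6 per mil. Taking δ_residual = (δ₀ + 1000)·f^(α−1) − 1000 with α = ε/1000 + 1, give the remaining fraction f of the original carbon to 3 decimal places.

α − 1 = ε/1000 = -0.0092
(δ_res + 1000)/(δ₀ + 1000) = (3.6 + 1000)/(-21.0 + 1000) = 1003.6/979.0 = 1.025128
f = 1.025128^(1/-0.0092) = exp(ln(1.025128)/-0.0092) = exp(0.02482/-0.0092)
f = exp(-2.6975) = 0.0674

0.067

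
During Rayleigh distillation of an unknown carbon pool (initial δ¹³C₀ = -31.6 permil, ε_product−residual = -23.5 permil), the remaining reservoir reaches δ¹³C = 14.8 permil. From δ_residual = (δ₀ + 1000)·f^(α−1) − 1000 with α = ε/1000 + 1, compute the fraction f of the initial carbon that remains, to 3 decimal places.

α − 1 = ε/1000 = -0.0235
(δ_res + 1000)/(δ₀ + 1000) = (14.8 + 1000)/(-31.6 + 1000) = 1014.8/968.4 = 1.047914
f = 1.047914^(1/-0.0235) = exp(ln(1.047914)/-0.0235) = exp(0.04680/-0.0235)
f = exp(-1.9916) = 0.1365

0.136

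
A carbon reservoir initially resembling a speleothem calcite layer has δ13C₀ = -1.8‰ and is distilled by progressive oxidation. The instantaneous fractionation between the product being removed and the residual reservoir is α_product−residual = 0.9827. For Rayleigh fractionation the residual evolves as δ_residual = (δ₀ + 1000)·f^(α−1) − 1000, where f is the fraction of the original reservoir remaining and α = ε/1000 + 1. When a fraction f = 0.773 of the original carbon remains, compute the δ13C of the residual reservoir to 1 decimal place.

2.7‰

Rayleigh residual: δ_res = (δ₀ + 1000)·f^(α−1) − 1000
α − 1 = -0.01730
f^(α−1) = 0.773^(-0.01730) = 1.004464
δ_res = (-1.8 + 1000) × 1.004464 − 1000 = 1002.656 − 1000 = 2.66‰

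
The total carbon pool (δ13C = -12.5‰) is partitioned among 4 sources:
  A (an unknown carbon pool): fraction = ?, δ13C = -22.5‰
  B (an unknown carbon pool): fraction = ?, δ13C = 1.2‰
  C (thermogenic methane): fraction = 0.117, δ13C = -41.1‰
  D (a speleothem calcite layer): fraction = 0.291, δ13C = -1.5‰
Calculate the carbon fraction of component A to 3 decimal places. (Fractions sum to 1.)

Let f_A and f_B be the unknown fractions; fractions sum to 1 so f_A + f_B = 0.592.
Mass balance: Σ fᵢ·δᵢ = δ_bulk ⇒ f_A·(-22.5) + f_B·(1.2) = -12.5 − (-5.245) = -7.255
Substitute f_B = 0.592 − f_A:
f_A·(-22.5 − 1.2) = -7.255 − 0.592×(1.2) = -7.965
f_A = -7.965 / -23.7 = 0.3361

0.336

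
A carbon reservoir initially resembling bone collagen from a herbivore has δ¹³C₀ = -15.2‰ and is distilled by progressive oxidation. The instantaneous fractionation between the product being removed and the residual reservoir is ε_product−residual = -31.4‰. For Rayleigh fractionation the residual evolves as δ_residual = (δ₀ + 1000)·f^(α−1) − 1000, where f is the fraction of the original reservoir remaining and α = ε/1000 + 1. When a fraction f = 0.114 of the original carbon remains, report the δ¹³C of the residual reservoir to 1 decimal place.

Rayleigh residual: δ_res = (δ₀ + 1000)·f^(α−1) − 1000
α = ε/1000 + 1 = 0.96860, so α − 1 = -0.03140
f^(α−1) = 0.114^(-0.03140) = 1.070565
δ_res = (-15.2 + 1000) × 1.070565 − 1000 = 1054.293 − 1000 = 54.29‰

54.3‰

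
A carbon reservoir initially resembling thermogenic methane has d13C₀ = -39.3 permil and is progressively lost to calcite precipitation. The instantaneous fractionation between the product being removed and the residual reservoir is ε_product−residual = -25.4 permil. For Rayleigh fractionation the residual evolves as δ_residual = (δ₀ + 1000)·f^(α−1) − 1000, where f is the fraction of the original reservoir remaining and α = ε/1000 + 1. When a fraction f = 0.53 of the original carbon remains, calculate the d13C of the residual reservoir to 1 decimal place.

Rayleigh residual: δ_res = (δ₀ + 1000)·f^(α−1) − 1000
α = ε/1000 + 1 = 0.97460, so α − 1 = -0.02540
f^(α−1) = 0.53^(-0.02540) = 1.016257
δ_res = (-39.3 + 1000) × 1.016257 − 1000 = 976.318 − 1000 = -23.68 permil

-23.7 permil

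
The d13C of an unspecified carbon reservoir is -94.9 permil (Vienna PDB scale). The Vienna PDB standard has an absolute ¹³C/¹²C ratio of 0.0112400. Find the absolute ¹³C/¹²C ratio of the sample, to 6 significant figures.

R_sample = R_standard × (d13C/1000 + 1)
R_sample = 0.0112400 × (-94.9/1000 + 1) = 0.0112400 × 0.905100
R_sample = 0.0101733

0.0101733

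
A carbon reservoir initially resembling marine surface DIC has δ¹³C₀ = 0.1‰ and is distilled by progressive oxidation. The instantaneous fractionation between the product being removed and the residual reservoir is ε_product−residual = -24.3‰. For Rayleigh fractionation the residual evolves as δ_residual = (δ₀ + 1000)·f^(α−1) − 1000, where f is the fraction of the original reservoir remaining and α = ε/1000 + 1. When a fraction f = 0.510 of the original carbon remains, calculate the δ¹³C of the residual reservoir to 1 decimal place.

Rayleigh residual: δ_res = (δ₀ + 1000)·f^(α−1) − 1000
α = ε/1000 + 1 = 0.97570, so α − 1 = -0.02430
f^(α−1) = 0.510^(-0.02430) = 1.016497
δ_res = (0.1 + 1000) × 1.016497 − 1000 = 1016.599 − 1000 = 16.60‰

16.6‰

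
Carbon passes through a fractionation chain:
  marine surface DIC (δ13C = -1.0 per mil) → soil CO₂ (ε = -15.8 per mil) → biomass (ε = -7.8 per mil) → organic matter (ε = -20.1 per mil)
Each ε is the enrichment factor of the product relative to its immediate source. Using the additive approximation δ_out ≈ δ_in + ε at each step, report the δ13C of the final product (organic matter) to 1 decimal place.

step 1: δ ≈ -1.0 + (-15.8) = -16.8 per mil
step 2: δ ≈ -16.8 + (-7.8) = -24.6 per mil
step 3: δ ≈ -24.6 + (-20.1) = -44.7 per mil

-44.7 per mil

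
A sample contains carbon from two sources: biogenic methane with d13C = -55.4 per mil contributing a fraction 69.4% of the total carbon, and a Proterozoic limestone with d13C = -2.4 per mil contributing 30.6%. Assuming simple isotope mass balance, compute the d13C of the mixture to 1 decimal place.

δ_mix = f_A·δ_A + f_B·δ_B
δ_mix = 0.694 × (-55.4) + 0.306 × (-2.4)
δ_mix = -38.45 + -0.73 = -39.18 per mil

-39.2 per mil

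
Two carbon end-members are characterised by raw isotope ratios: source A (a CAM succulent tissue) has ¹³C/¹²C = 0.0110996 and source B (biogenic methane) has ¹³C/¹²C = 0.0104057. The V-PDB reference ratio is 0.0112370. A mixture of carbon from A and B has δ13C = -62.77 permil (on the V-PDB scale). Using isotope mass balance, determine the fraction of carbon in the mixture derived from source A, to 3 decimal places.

δ_A = (0.0110996/0.0112370 − 1)×1000 = (0.987773 − 1)×1000 = -12.227 permil
δ_B = (0.0104057/0.0112370 − 1)×1000 = (0.926021 − 1)×1000 = -73.979 permil
f_A = (δ_mix − δ_B)/(δ_A − δ_B) = (-62.77 − (-73.979))/(-12.227 − (-73.979))
f_A = 11.209 / 61.751 = 0.1815

0.182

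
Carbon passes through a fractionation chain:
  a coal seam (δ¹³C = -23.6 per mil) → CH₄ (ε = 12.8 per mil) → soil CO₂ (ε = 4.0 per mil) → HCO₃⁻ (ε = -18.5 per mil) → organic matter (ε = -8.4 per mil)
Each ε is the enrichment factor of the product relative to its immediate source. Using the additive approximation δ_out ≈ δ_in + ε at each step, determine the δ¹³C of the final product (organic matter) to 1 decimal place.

step 1: δ ≈ -23.6 + (12.8) = -10.8 per mil
step 2: δ ≈ -10.8 + (4.0) = -6.8 per mil
step 3: δ ≈ -6.8 + (-18.5) = -25.3 per mil
step 4: δ ≈ -25.3 + (-8.4) = -33.7 per mil

-33.7 per mil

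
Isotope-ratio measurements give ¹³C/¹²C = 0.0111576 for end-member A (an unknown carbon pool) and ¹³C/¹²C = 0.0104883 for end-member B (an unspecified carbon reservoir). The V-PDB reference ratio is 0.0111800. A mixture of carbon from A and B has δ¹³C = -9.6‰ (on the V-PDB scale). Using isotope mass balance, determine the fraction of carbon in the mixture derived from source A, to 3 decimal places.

0.873

δ_A = (0.0111576/0.0111800 − 1)×1000 = (0.997996 − 1)×1000 = -2.004‰
δ_B = (0.0104883/0.0111800 − 1)×1000 = (0.938131 − 1)×1000 = -61.869‰
f_A = (δ_mix − δ_B)/(δ_A − δ_B) = (-9.6 − (-61.869))/(-2.004 − (-61.869))
f_A = 52.269 / 59.866 = 0.8731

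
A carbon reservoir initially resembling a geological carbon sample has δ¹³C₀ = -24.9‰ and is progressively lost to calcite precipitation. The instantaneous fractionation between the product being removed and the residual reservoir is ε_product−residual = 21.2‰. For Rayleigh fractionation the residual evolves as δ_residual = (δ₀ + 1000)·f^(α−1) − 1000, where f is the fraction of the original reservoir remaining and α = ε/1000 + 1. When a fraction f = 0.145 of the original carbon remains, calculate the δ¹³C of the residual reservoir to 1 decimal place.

Rayleigh residual: δ_res = (δ₀ + 1000)·f^(α−1) − 1000
α = ε/1000 + 1 = 1.02120, so α − 1 = 0.02120
f^(α−1) = 0.145^(0.02120) = 0.959889
δ_res = (-24.9 + 1000) × 0.959889 − 1000 = 935.988 − 1000 = -64.01‰

-64.0‰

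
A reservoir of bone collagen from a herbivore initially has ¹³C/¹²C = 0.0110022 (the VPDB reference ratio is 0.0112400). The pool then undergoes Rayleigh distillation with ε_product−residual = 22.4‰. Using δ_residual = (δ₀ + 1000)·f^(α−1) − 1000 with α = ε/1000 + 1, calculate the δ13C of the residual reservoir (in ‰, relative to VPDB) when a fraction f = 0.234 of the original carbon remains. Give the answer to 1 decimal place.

δ₀ = (0.0110022/0.0112400 − 1)×1000 = (0.978843 − 1)×1000 = -21.157‰
α − 1 = ε/1000 = 0.0224
f^(α−1) = 0.234^(0.0224) = 0.967989
δ_res = (-21.157 + 1000) × 0.967989 − 1000 = 947.510 − 1000 = -52.49‰

-52.5‰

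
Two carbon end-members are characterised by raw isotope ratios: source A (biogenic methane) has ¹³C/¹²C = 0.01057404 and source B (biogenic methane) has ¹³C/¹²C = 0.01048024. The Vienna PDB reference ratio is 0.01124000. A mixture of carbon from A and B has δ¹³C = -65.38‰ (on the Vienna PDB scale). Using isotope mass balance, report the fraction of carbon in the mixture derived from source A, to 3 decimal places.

δ_A = (0.01057404/0.01124000 − 1)×1000 = (0.940751 − 1)×1000 = -59.249‰
δ_B = (0.01048024/0.01124000 − 1)×1000 = (0.932406 − 1)×1000 = -67.594‰
f_A = (δ_mix − δ_B)/(δ_A − δ_B) = (-65.38 − (-67.594))/(-59.249 − (-67.594))
f_A = 2.214 / 8.345 = 0.2653

0.265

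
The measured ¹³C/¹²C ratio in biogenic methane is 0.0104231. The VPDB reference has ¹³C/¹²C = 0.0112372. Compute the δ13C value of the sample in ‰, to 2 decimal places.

δ13C = (R_sample / R_standard − 1) × 1000
R_sample / R_standard = 0.0104231 / 0.0112372 = 0.927553
δ13C = (0.927553 − 1) × 1000 = -72.447‰

-72.45‰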